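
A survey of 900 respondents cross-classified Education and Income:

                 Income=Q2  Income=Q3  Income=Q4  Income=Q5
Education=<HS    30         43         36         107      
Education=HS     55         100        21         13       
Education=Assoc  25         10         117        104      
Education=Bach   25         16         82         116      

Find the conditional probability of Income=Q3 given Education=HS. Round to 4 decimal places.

Total with Education=HS: 55 + 100 + 21 + 13 = 189.
P(Income=Q3 | Education=HS) = 100/189 = 0.5291.

0.5291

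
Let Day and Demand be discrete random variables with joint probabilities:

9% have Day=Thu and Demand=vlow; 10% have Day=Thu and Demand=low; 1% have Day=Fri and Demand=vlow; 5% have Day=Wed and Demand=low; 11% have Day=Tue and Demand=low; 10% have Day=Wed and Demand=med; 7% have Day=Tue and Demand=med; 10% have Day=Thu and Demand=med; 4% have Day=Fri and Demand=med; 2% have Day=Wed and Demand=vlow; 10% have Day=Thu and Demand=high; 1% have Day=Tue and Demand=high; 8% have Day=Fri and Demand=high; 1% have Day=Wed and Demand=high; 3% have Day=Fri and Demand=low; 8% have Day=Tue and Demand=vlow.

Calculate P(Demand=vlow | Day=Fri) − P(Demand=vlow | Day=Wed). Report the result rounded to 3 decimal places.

P(Day=Fri) = 0.01 + 0.03 + 0.04 + 0.08 = 0.16; P(Demand=vlow | Day=Fri) = 0.01/0.16 = 0.0625.
P(Day=Wed) = 0.02 + 0.05 + 0.10 + 0.01 = 0.18; P(Demand=vlow | Day=Wed) = 0.02/0.18 = 0.1111.
Difference = -0.049.

-0.049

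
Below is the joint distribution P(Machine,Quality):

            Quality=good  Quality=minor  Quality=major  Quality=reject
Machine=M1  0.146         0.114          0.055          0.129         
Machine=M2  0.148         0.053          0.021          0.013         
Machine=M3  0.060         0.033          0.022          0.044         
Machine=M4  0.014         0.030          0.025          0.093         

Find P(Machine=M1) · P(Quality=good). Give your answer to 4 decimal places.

0.1634

P(Machine=M1) = 0.146 + 0.114 + 0.055 + 0.129 = 0.444.
P(Quality=good) = 0.146 + 0.148 + 0.060 + 0.014 = 0.368.
Product: 0.444 × 0.368 = 0.1634.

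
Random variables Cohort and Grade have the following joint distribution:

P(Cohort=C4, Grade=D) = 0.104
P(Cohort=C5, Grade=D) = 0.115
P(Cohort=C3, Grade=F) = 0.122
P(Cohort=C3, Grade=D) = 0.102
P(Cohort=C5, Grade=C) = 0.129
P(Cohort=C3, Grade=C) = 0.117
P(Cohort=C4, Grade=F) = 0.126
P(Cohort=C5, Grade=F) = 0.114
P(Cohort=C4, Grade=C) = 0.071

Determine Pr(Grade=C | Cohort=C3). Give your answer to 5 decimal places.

P(Cohort=C3) = 0.117 + 0.102 + 0.122 = 0.341.
P(Grade=C | Cohort=C3) = 0.117/0.341 = 0.34311.

0.34311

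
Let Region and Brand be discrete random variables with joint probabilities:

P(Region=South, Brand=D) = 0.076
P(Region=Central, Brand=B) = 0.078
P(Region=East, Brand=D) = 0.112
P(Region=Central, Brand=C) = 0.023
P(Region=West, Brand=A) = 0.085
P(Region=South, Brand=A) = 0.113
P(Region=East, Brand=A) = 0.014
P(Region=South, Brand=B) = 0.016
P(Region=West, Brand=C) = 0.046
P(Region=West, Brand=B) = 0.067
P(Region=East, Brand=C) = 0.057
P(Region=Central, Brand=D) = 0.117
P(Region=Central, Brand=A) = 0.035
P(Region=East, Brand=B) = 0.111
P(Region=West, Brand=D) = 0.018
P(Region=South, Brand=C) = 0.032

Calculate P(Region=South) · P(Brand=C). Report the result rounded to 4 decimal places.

P(Region=South) = 0.113 + 0.016 + 0.032 + 0.076 = 0.237.
P(Brand=C) = 0.032 + 0.057 + 0.046 + 0.023 = 0.158.
Product: 0.237 × 0.158 = 0.0374.

0.0374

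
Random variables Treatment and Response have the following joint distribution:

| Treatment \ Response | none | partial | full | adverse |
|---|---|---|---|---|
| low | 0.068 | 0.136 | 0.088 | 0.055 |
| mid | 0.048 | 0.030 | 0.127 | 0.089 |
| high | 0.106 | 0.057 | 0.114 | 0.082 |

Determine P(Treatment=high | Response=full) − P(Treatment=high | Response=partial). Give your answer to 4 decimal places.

P(Response=full) = 0.088 + 0.127 + 0.114 = 0.329; P(Treatment=high | Response=full) = 0.114/0.329 = 0.34650.
P(Response=partial) = 0.136 + 0.030 + 0.057 = 0.223; P(Treatment=high | Response=partial) = 0.057/0.223 = 0.25561.
Difference = 0.0909.

0.0909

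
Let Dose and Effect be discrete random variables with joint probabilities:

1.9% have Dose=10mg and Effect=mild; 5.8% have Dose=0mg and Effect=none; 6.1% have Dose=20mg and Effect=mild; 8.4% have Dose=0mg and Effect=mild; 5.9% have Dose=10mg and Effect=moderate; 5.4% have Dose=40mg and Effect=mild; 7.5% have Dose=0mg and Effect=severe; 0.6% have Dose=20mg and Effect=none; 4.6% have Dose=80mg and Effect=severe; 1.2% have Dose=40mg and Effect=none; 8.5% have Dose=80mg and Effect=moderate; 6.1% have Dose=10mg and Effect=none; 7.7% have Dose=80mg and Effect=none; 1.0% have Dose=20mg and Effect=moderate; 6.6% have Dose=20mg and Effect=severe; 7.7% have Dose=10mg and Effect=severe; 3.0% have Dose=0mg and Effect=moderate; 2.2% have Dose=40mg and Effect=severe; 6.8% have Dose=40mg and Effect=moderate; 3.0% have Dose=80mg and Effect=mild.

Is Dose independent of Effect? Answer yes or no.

no

P(Dose=10mg) = 0.216 and P(Effect=mild) = 0.248, so their product is 0.05357, but P(Dose=10mg, Effect=mild) = 0.019. Since these differ, Dose and Effect are not independent.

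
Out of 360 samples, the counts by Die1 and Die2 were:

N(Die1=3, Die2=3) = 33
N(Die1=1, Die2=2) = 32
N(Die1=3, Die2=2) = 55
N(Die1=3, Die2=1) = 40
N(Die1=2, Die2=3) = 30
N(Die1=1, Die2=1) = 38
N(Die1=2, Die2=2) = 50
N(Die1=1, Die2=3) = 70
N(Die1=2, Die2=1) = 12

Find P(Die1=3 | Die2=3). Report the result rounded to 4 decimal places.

Total with Die2=3: 70 + 30 + 33 = 133.
P(Die1=3 | Die2=3) = 33/133 = 0.2481.

0.2481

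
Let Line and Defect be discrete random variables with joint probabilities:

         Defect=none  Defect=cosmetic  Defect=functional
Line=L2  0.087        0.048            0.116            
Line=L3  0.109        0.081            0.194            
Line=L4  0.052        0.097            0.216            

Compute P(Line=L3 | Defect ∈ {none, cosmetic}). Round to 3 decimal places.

P(Defect=none) = 0.087 + 0.109 + 0.052 = 0.248.
P(Defect=cosmetic) = 0.048 + 0.081 + 0.097 = 0.226.
P(Defect ∈ {none, cosmetic}) = 0.248 + 0.226 = 0.474; P(Line=L3, Defect ∈ {none, cosmetic}) = 0.109 + 0.081 = 0.190.
P(Line=L3 | Defect ∈ {none, cosmetic}) = 0.190/0.474 = 0.401.

0.401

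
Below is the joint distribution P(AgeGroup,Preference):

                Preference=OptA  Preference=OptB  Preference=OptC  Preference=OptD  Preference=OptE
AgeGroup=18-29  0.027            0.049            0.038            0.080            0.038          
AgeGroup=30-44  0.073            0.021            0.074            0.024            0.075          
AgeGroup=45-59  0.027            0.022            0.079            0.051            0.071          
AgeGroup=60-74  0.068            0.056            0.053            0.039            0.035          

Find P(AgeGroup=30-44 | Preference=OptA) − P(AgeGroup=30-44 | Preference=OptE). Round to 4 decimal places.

P(Preference=OptA) = 0.027 + 0.073 + 0.027 + 0.068 = 0.195; P(AgeGroup=30-44 | Preference=OptA) = 0.073/0.195 = 0.37436.
P(Preference=OptE) = 0.038 + 0.075 + 0.071 + 0.035 = 0.219; P(AgeGroup=30-44 | Preference=OptE) = 0.075/0.219 = 0.34247.
Difference = 0.0319.

0.0319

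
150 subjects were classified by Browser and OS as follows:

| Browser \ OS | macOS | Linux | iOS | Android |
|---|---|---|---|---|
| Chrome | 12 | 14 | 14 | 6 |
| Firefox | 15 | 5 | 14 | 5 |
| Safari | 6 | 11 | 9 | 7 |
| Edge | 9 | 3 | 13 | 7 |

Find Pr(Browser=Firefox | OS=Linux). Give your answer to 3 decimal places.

0.152

Total with OS=Linux: 14 + 5 + 11 + 3 = 33.
P(Browser=Firefox | OS=Linux) = 5/33 = 0.152.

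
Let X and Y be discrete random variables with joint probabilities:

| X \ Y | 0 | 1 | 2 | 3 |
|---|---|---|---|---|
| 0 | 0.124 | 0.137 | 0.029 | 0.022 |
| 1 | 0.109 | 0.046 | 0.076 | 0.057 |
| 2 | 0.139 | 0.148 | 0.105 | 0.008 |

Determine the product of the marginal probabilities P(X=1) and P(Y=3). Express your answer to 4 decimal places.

0.0251

P(X=1) = 0.109 + 0.046 + 0.076 + 0.057 = 0.288.
P(Y=3) = 0.022 + 0.057 + 0.008 = 0.087.
Product: 0.288 × 0.087 = 0.0251.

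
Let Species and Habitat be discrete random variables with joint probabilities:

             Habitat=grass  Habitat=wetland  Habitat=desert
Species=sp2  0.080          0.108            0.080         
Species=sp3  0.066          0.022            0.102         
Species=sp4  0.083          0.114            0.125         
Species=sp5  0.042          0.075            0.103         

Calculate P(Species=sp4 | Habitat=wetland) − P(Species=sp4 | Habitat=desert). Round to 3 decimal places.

P(Habitat=wetland) = 0.108 + 0.022 + 0.114 + 0.075 = 0.319; P(Species=sp4 | Habitat=wetland) = 0.114/0.319 = 0.3574.
P(Habitat=desert) = 0.080 + 0.102 + 0.125 + 0.103 = 0.410; P(Species=sp4 | Habitat=desert) = 0.125/0.410 = 0.3049.
Difference = 0.052.

0.052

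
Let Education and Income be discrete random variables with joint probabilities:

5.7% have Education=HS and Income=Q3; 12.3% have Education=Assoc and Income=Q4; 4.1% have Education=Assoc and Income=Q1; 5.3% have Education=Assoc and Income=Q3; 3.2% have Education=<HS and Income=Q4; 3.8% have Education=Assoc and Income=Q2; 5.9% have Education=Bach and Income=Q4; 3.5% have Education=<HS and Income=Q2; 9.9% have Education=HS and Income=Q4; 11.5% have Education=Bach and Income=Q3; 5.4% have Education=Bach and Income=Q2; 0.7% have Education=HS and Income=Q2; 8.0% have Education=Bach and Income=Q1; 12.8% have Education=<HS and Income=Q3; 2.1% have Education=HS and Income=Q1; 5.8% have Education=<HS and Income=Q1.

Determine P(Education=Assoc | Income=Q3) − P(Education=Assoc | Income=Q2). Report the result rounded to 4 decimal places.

-0.1334

P(Income=Q3) = 0.128 + 0.057 + 0.053 + 0.115 = 0.353; P(Education=Assoc | Income=Q3) = 0.053/0.353 = 0.15014.
P(Income=Q2) = 0.035 + 0.007 + 0.038 + 0.054 = 0.134; P(Education=Assoc | Income=Q2) = 0.038/0.134 = 0.28358.
Difference = -0.1334.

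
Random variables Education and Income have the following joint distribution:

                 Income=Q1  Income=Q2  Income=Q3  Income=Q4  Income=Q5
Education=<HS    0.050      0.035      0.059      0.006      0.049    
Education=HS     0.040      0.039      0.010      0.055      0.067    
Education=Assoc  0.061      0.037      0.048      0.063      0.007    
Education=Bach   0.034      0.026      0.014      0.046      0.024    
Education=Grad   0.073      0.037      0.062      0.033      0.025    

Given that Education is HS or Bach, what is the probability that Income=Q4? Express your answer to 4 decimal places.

0.2845

P(Education=HS) = 0.040 + 0.039 + 0.010 + 0.055 + 0.067 = 0.211.
P(Education=Bach) = 0.034 + 0.026 + 0.014 + 0.046 + 0.024 = 0.144.
P(Education ∈ {HS, Bach}) = 0.211 + 0.144 = 0.355; P(Income=Q4, Education ∈ {HS, Bach}) = 0.055 + 0.046 = 0.101.
P(Income=Q4 | Education ∈ {HS, Bach}) = 0.101/0.355 = 0.2845.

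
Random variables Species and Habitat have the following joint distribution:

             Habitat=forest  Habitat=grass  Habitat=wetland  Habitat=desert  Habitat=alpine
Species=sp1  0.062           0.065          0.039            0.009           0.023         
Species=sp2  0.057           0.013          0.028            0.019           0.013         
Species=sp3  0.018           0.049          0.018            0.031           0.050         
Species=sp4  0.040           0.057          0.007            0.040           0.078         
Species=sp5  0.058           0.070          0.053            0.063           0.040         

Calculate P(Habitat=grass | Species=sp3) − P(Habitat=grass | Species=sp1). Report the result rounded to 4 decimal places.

P(Species=sp3) = 0.018 + 0.049 + 0.018 + 0.031 + 0.050 = 0.166; P(Habitat=grass | Species=sp3) = 0.049/0.166 = 0.29518.
P(Species=sp1) = 0.062 + 0.065 + 0.039 + 0.009 + 0.023 = 0.198; P(Habitat=grass | Species=sp1) = 0.065/0.198 = 0.32828.
Difference = -0.0331.

-0.0331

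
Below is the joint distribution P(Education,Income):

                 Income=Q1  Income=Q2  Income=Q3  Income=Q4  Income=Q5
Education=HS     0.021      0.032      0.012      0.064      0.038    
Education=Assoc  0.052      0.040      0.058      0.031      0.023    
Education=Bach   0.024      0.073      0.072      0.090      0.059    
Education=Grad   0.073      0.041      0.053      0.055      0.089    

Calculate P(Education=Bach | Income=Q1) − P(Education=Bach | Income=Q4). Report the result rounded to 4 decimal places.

P(Income=Q1) = 0.021 + 0.052 + 0.024 + 0.073 = 0.170; P(Education=Bach | Income=Q1) = 0.024/0.170 = 0.14118.
P(Income=Q4) = 0.064 + 0.031 + 0.090 + 0.055 = 0.240; P(Education=Bach | Income=Q4) = 0.090/0.240 = 0.37500.
Difference = -0.2338.

-0.2338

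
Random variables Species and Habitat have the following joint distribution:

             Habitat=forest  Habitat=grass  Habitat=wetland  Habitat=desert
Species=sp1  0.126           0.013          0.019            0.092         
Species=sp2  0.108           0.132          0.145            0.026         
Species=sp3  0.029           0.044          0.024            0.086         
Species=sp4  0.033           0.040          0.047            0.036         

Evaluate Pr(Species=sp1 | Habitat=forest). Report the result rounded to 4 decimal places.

P(Habitat=forest) = 0.126 + 0.108 + 0.029 + 0.033 = 0.296.
P(Species=sp1 | Habitat=forest) = 0.126/0.296 = 0.4257.

0.4257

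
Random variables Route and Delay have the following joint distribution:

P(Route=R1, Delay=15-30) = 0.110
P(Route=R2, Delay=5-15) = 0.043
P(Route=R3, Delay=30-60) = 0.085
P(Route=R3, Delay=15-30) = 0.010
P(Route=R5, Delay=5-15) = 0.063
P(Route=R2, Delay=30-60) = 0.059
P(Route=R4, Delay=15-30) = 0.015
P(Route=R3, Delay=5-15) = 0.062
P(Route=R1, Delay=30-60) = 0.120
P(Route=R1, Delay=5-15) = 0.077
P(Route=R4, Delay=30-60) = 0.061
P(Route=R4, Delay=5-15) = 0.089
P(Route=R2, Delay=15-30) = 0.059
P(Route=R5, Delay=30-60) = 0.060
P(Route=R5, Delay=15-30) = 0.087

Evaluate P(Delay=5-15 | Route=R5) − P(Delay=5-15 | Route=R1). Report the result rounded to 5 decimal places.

P(Route=R5) = 0.063 + 0.087 + 0.060 = 0.210; P(Delay=5-15 | Route=R5) = 0.063/0.210 = 0.300000.
P(Route=R1) = 0.077 + 0.110 + 0.120 = 0.307; P(Delay=5-15 | Route=R1) = 0.077/0.307 = 0.250814.
Difference = 0.04919.

0.04919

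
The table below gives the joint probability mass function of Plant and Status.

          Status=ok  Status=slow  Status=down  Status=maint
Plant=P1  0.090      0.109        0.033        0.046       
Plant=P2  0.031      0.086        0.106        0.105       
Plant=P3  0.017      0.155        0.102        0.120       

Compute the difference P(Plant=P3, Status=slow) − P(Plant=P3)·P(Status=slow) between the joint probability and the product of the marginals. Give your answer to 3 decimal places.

P(Plant=P3) = 0.017 + 0.155 + 0.102 + 0.120 = 0.394.
P(Status=slow) = 0.109 + 0.086 + 0.155 = 0.350.
P(Plant=P3, Status=slow) − P(Plant=P3)P(Status=slow) = 0.155 − 0.394×0.350 = 0.017.

0.017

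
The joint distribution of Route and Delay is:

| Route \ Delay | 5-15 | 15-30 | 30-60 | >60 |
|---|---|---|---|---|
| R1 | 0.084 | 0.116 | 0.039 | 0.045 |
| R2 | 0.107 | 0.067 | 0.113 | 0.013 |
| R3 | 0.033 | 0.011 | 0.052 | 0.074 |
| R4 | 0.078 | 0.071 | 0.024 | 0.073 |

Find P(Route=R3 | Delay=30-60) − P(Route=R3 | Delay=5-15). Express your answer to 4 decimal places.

0.1188

P(Delay=30-60) = 0.039 + 0.113 + 0.052 + 0.024 = 0.228; P(Route=R3 | Delay=30-60) = 0.052/0.228 = 0.22807.
P(Delay=5-15) = 0.084 + 0.107 + 0.033 + 0.078 = 0.302; P(Route=R3 | Delay=5-15) = 0.033/0.302 = 0.10927.
Difference = 0.1188.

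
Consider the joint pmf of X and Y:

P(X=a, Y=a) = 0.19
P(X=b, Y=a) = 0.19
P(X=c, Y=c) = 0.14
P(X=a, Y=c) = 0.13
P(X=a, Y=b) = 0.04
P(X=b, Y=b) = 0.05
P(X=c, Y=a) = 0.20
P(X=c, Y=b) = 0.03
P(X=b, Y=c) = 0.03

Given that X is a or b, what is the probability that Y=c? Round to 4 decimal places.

0.2540

P(X=a) = 0.19 + 0.04 + 0.13 = 0.36.
P(X=b) = 0.19 + 0.05 + 0.03 = 0.27.
P(X ∈ {a, b}) = 0.36 + 0.27 = 0.63; P(Y=c, X ∈ {a, b}) = 0.13 + 0.03 = 0.16.
P(Y=c | X ∈ {a, b}) = 0.16/0.63 = 0.2540.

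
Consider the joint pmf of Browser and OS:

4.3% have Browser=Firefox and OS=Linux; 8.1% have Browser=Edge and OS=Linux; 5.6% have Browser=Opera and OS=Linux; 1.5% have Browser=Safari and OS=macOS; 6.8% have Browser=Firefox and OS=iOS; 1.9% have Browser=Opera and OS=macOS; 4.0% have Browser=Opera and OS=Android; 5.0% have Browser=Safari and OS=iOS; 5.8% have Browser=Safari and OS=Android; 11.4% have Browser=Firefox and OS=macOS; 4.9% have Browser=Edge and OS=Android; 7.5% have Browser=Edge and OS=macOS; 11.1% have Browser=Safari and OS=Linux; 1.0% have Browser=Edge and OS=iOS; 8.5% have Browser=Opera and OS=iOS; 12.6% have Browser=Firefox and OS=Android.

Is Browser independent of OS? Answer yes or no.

no

P(Browser=Firefox) = 0.351 and P(OS=Linux) = 0.291, so their product is 0.10214, but P(Browser=Firefox, OS=Linux) = 0.043. Since these differ, Browser and OS are not independent.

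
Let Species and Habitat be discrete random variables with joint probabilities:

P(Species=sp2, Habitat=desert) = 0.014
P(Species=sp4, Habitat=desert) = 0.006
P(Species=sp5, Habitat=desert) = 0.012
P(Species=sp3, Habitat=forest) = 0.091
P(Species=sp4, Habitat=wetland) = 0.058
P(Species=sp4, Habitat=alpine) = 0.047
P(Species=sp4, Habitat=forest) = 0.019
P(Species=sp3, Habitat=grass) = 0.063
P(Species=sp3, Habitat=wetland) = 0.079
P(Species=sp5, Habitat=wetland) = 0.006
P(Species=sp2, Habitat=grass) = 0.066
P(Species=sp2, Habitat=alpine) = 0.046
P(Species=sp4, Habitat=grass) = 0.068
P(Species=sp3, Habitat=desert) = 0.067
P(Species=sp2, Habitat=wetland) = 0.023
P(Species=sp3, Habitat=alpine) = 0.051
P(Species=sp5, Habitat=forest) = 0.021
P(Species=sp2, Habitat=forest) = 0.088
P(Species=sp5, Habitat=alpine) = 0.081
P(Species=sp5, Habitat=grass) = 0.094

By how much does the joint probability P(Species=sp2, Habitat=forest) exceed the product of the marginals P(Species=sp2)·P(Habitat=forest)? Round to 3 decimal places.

P(Species=sp2) = 0.088 + 0.066 + 0.023 + 0.014 + 0.046 = 0.237.
P(Habitat=forest) = 0.088 + 0.091 + 0.019 + 0.021 = 0.219.
P(Species=sp2, Habitat=forest) − P(Species=sp2)P(Habitat=forest) = 0.088 − 0.237×0.219 = 0.036.

0.036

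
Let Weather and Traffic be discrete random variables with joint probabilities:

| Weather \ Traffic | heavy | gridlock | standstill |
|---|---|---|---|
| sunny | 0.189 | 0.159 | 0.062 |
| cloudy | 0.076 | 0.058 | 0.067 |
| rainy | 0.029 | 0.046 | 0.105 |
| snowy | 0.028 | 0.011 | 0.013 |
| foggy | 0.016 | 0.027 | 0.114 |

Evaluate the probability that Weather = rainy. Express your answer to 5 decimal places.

P(Weather=rainy) = 0.029 + 0.046 + 0.105 = 0.180.

0.18000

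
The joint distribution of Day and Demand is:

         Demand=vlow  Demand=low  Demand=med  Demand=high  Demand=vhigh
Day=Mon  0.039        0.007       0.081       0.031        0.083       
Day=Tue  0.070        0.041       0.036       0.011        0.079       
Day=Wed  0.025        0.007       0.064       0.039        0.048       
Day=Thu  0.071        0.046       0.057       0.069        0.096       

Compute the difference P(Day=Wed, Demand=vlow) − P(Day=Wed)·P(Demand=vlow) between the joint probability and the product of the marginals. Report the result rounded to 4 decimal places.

P(Day=Wed) = 0.025 + 0.007 + 0.064 + 0.039 + 0.048 = 0.183.
P(Demand=vlow) = 0.039 + 0.070 + 0.025 + 0.071 = 0.205.
P(Day=Wed, Demand=vlow) − P(Day=Wed)P(Demand=vlow) = 0.025 − 0.183×0.205 = -0.0125.

-0.0125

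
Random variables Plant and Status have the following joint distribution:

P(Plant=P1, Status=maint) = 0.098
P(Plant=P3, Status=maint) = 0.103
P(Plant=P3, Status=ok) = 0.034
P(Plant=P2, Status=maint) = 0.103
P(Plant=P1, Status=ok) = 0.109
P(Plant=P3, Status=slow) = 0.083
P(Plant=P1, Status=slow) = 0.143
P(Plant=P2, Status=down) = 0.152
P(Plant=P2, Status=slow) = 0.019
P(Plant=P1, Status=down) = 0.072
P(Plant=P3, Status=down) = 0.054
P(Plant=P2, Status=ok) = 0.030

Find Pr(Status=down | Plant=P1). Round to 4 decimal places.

P(Plant=P1) = 0.109 + 0.143 + 0.072 + 0.098 = 0.422.
P(Status=down | Plant=P1) = 0.072/0.422 = 0.1706.

0.1706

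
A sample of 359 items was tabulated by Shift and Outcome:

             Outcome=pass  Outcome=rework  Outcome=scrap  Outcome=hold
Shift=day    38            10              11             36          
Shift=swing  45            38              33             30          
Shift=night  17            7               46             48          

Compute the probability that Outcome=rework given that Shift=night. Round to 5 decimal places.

Total with Shift=night: 17 + 7 + 46 + 48 = 118.
P(Outcome=rework | Shift=night) = 7/118 = 0.05932.

0.05932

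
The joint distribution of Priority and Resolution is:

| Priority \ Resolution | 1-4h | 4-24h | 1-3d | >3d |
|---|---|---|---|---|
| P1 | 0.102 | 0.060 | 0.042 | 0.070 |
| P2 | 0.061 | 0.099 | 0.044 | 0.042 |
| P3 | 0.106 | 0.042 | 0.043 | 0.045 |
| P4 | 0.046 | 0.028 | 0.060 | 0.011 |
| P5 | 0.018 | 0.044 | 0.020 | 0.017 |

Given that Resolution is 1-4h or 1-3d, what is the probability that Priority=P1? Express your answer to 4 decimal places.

P(Resolution=1-4h) = 0.102 + 0.061 + 0.106 + 0.046 + 0.018 = 0.333.
P(Resolution=1-3d) = 0.042 + 0.044 + 0.043 + 0.060 + 0.020 = 0.209.
P(Resolution ∈ {1-4h, 1-3d}) = 0.333 + 0.209 = 0.542; P(Priority=P1, Resolution ∈ {1-4h, 1-3d}) = 0.102 + 0.042 = 0.144.
P(Priority=P1 | Resolution ∈ {1-4h, 1-3d}) = 0.144/0.542 = 0.2657.

0.2657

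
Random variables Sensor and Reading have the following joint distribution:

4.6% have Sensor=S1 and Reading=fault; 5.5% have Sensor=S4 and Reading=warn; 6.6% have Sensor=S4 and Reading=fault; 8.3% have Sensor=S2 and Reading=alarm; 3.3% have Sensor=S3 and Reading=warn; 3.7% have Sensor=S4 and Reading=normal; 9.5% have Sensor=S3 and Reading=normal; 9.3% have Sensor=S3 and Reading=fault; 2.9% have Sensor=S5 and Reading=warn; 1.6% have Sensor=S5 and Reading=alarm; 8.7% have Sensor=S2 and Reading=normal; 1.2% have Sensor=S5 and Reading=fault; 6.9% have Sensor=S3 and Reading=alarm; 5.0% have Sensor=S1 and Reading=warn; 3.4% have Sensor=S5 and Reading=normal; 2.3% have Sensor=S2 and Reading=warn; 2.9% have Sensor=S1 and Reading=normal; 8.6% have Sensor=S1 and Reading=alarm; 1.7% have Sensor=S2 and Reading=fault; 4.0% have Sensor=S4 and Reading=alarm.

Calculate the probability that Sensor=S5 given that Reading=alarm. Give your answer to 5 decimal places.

0.05442

P(Reading=alarm) = 0.086 + 0.083 + 0.069 + 0.040 + 0.016 = 0.294.
P(Sensor=S5 | Reading=alarm) = 0.016/0.294 = 0.05442.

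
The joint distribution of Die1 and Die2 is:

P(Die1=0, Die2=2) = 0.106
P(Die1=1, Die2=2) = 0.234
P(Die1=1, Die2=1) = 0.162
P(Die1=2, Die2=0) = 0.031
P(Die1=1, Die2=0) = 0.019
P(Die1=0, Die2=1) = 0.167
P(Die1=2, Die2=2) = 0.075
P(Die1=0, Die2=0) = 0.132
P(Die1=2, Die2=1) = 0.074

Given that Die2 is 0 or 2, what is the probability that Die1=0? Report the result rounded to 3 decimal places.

P(Die2=0) = 0.132 + 0.019 + 0.031 = 0.182.
P(Die2=2) = 0.106 + 0.234 + 0.075 = 0.415.
P(Die2 ∈ {0, 2}) = 0.182 + 0.415 = 0.597; P(Die1=0, Die2 ∈ {0, 2}) = 0.132 + 0.106 = 0.238.
P(Die1=0 | Die2 ∈ {0, 2}) = 0.238/0.597 = 0.399.

0.399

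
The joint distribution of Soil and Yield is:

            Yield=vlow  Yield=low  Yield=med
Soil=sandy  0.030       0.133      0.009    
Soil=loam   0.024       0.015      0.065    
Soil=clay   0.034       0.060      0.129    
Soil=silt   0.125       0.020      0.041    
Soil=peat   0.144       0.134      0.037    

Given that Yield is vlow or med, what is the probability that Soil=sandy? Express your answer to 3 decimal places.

P(Yield=vlow) = 0.030 + 0.024 + 0.034 + 0.125 + 0.144 = 0.357.
P(Yield=med) = 0.009 + 0.065 + 0.129 + 0.041 + 0.037 = 0.281.
P(Yield ∈ {vlow, med}) = 0.357 + 0.281 = 0.638; P(Soil=sandy, Yield ∈ {vlow, med}) = 0.030 + 0.009 = 0.039.
P(Soil=sandy | Yield ∈ {vlow, med}) = 0.039/0.638 = 0.061.

0.061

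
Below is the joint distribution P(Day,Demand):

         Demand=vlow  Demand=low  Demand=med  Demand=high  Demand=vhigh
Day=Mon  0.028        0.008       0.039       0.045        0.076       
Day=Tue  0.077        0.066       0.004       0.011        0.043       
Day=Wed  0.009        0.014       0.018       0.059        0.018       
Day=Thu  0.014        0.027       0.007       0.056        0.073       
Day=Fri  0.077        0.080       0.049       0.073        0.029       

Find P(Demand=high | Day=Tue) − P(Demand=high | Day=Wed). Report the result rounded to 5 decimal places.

P(Day=Tue) = 0.077 + 0.066 + 0.004 + 0.011 + 0.043 = 0.201; P(Demand=high | Day=Tue) = 0.011/0.201 = 0.054726.
P(Day=Wed) = 0.009 + 0.014 + 0.018 + 0.059 + 0.018 = 0.118; P(Demand=high | Day=Wed) = 0.059/0.118 = 0.500000.
Difference = -0.44527.

-0.44527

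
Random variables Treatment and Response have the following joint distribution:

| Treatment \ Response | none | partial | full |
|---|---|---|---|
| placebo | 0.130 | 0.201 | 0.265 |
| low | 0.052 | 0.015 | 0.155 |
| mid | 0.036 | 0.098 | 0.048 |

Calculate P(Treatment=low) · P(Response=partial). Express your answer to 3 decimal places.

0.070

P(Treatment=low) = 0.052 + 0.015 + 0.155 = 0.222.
P(Response=partial) = 0.201 + 0.015 + 0.098 = 0.314.
Product: 0.222 × 0.314 = 0.070.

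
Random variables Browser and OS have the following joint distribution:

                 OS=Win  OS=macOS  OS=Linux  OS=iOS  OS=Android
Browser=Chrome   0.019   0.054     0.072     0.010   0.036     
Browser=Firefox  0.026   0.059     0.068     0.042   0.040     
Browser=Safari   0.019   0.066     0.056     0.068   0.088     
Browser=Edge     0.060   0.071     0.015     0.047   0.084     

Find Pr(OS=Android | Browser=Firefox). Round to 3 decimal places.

0.170

P(Browser=Firefox) = 0.026 + 0.059 + 0.068 + 0.042 + 0.040 = 0.235.
P(OS=Android | Browser=Firefox) = 0.040/0.235 = 0.170.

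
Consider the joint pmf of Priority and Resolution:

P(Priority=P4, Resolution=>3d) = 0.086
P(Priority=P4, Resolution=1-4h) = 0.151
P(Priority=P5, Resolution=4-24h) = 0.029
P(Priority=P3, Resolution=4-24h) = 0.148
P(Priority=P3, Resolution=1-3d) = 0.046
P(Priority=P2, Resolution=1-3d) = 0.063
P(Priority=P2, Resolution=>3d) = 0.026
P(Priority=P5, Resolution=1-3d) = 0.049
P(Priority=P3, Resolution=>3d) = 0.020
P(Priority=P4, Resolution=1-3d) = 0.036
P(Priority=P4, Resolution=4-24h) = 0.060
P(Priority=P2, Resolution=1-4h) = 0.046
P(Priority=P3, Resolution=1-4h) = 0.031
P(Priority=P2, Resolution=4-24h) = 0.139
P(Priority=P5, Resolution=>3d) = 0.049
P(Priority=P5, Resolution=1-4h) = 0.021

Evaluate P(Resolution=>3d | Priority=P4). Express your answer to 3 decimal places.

P(Priority=P4) = 0.151 + 0.060 + 0.036 + 0.086 = 0.333.
P(Resolution=>3d | Priority=P4) = 0.086/0.333 = 0.258.

0.258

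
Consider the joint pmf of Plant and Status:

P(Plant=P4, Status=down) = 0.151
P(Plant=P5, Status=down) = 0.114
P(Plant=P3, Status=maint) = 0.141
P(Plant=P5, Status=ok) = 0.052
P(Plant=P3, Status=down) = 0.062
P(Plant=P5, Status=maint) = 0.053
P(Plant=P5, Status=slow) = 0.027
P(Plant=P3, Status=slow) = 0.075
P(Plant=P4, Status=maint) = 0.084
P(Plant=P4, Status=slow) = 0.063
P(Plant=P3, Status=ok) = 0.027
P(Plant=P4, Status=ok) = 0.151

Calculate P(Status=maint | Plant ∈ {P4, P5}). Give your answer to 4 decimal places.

0.1971

P(Plant=P4) = 0.151 + 0.063 + 0.151 + 0.084 = 0.449.
P(Plant=P5) = 0.052 + 0.027 + 0.114 + 0.053 = 0.246.
P(Plant ∈ {P4, P5}) = 0.449 + 0.246 = 0.695; P(Status=maint, Plant ∈ {P4, P5}) = 0.084 + 0.053 = 0.137.
P(Status=maint | Plant ∈ {P4, P5}) = 0.137/0.695 = 0.1971.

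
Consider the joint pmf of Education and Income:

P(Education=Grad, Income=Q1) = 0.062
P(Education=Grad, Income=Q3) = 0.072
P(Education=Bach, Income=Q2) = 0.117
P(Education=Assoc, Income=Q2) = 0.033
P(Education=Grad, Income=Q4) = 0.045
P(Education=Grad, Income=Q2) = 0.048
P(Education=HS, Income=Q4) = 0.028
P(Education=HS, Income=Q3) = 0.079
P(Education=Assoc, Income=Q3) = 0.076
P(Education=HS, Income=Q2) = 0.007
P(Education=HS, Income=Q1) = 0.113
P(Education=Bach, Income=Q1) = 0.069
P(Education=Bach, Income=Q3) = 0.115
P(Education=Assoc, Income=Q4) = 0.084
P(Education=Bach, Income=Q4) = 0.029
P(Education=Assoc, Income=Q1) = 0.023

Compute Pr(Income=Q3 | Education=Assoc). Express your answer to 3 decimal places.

P(Education=Assoc) = 0.023 + 0.033 + 0.076 + 0.084 = 0.216.
P(Income=Q3 | Education=Assoc) = 0.076/0.216 = 0.352.

0.352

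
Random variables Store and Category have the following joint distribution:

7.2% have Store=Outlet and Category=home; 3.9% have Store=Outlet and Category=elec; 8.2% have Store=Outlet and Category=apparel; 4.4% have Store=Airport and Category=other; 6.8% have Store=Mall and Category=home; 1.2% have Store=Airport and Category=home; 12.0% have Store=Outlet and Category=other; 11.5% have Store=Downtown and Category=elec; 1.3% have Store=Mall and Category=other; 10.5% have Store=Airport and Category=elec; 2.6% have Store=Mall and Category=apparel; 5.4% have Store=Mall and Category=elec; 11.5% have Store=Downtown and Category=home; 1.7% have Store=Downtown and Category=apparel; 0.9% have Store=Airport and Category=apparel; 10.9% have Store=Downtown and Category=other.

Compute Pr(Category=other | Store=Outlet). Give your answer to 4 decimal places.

0.3834

P(Store=Outlet) = 0.082 + 0.039 + 0.072 + 0.120 = 0.313.
P(Category=other | Store=Outlet) = 0.120/0.313 = 0.3834.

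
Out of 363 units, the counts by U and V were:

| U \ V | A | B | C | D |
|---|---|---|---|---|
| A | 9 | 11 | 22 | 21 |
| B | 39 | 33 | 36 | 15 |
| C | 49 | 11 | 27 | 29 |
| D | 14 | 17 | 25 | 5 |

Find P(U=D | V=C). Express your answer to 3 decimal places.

Total with V=C: 22 + 36 + 27 + 25 = 110.
P(U=D | V=C) = 25/110 = 0.227.

0.227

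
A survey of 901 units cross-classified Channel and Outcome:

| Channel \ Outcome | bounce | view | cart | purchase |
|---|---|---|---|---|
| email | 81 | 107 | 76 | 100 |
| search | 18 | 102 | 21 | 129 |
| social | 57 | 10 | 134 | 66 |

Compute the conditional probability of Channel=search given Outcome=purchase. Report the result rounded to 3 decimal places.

0.437

Total with Outcome=purchase: 100 + 129 + 66 = 295.
P(Channel=search | Outcome=purchase) = 129/295 = 0.437.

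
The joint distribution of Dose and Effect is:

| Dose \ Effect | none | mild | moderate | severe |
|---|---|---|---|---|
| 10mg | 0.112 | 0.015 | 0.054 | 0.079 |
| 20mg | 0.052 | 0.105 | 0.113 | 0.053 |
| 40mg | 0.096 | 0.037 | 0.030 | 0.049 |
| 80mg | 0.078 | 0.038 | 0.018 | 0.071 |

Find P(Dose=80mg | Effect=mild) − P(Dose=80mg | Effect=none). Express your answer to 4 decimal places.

P(Effect=mild) = 0.015 + 0.105 + 0.037 + 0.038 = 0.195; P(Dose=80mg | Effect=mild) = 0.038/0.195 = 0.19487.
P(Effect=none) = 0.112 + 0.052 + 0.096 + 0.078 = 0.338; P(Dose=80mg | Effect=none) = 0.078/0.338 = 0.23077.
Difference = -0.0359.

-0.0359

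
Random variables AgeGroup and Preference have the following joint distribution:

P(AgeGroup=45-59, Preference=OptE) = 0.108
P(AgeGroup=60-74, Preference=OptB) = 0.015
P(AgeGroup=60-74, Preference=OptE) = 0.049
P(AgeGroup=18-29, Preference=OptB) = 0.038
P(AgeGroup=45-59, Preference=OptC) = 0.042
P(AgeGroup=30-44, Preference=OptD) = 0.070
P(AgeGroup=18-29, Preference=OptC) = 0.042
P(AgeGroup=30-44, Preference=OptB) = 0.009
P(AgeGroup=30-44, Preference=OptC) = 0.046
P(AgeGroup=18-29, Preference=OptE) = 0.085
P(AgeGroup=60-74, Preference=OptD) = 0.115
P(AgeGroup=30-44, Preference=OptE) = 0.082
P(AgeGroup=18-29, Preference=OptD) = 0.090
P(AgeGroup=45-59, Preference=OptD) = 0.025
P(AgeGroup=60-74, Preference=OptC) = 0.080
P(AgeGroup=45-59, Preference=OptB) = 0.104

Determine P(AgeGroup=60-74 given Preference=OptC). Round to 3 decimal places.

P(Preference=OptC) = 0.042 + 0.046 + 0.042 + 0.080 = 0.210.
P(AgeGroup=60-74 | Preference=OptC) = 0.080/0.210 = 0.381.

0.381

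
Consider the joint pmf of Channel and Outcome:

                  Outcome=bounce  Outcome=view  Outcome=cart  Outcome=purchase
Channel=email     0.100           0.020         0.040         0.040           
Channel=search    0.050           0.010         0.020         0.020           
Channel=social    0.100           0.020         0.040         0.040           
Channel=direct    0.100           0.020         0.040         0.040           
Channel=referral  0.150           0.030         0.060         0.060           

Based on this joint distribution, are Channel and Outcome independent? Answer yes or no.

Every cell satisfies P(Channel,Outcome) = P(Channel)·P(Outcome). For instance P(Channel=email) = 0.200, P(Outcome=cart) = 0.200, and 0.200×0.200 = 0.040 matches the joint entry. So Channel and Outcome are independent.

yes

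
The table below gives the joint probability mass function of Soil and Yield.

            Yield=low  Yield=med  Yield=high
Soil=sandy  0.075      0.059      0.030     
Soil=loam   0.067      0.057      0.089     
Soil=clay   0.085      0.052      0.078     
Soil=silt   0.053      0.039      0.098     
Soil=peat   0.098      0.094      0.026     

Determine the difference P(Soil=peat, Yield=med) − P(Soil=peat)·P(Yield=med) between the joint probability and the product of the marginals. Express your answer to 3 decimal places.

P(Soil=peat) = 0.098 + 0.094 + 0.026 = 0.218.
P(Yield=med) = 0.059 + 0.057 + 0.052 + 0.039 + 0.094 = 0.301.
P(Soil=peat, Yield=med) − P(Soil=peat)P(Yield=med) = 0.094 − 0.218×0.301 = 0.028.

0.028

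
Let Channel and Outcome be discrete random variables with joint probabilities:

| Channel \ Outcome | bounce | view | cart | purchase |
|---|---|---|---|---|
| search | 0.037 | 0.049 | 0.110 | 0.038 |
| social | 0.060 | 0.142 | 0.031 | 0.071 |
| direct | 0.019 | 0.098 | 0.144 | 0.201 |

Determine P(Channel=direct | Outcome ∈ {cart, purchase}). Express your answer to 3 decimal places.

P(Outcome=cart) = 0.110 + 0.031 + 0.144 = 0.285.
P(Outcome=purchase) = 0.038 + 0.071 + 0.201 = 0.310.
P(Outcome ∈ {cart, purchase}) = 0.285 + 0.310 = 0.595; P(Channel=direct, Outcome ∈ {cart, purchase}) = 0.144 + 0.201 = 0.345.
P(Channel=direct | Outcome ∈ {cart, purchase}) = 0.345/0.595 = 0.580.

0.580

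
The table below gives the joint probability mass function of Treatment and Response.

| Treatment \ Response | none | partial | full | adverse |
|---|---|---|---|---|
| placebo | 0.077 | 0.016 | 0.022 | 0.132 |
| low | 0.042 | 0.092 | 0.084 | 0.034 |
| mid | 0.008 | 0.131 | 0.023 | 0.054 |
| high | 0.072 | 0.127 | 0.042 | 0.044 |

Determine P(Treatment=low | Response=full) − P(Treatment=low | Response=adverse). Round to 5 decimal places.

0.36244

P(Response=full) = 0.022 + 0.084 + 0.023 + 0.042 = 0.171; P(Treatment=low | Response=full) = 0.084/0.171 = 0.491228.
P(Response=adverse) = 0.132 + 0.034 + 0.054 + 0.044 = 0.264; P(Treatment=low | Response=adverse) = 0.034/0.264 = 0.128788.
Difference = 0.36244.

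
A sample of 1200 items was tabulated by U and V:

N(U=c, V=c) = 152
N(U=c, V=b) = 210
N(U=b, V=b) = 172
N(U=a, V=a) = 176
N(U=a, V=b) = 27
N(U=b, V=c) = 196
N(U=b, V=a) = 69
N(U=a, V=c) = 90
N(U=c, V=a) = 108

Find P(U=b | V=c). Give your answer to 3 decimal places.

Total with V=c: 90 + 196 + 152 = 438.
P(U=b | V=c) = 196/438 = 0.447.

0.447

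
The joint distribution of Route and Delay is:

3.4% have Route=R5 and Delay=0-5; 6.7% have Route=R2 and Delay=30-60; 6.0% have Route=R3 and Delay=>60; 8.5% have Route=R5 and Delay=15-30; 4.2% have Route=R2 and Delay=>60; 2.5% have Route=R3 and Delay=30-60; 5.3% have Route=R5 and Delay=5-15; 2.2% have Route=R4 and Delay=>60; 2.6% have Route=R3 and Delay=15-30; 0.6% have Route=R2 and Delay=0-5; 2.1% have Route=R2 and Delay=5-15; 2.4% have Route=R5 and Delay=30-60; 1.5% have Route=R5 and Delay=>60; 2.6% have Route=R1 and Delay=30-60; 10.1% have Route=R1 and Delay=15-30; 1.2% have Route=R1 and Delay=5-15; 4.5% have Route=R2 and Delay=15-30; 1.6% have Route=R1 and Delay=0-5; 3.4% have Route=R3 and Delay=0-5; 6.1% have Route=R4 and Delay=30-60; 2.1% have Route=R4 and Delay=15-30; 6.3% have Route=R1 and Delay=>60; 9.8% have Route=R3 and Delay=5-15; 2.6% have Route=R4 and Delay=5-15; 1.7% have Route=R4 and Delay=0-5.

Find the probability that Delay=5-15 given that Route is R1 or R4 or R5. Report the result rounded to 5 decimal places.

P(Route=R1) = 0.016 + 0.012 + 0.101 + 0.026 + 0.063 = 0.218.
P(Route=R4) = 0.017 + 0.026 + 0.021 + 0.061 + 0.022 = 0.147.
P(Route=R5) = 0.034 + 0.053 + 0.085 + 0.024 + 0.015 = 0.211.
P(Route ∈ {R1, R4, R5}) = 0.218 + 0.147 + 0.211 = 0.576; P(Delay=5-15, Route ∈ {R1, R4, R5}) = 0.012 + 0.026 + 0.053 = 0.091.
P(Delay=5-15 | Route ∈ {R1, R4, R5}) = 0.091/0.576 = 0.15799.

0.15799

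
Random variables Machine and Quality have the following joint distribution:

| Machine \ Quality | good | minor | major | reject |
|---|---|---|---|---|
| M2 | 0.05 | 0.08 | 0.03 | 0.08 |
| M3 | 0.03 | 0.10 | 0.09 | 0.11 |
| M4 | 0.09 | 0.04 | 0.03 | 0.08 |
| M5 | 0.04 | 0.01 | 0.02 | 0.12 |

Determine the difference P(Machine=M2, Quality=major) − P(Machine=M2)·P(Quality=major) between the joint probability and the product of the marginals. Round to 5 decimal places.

-0.01080

P(Machine=M2) = 0.05 + 0.08 + 0.03 + 0.08 = 0.24.
P(Quality=major) = 0.03 + 0.09 + 0.03 + 0.02 = 0.17.
P(Machine=M2, Quality=major) − P(Machine=M2)P(Quality=major) = 0.03 − 0.24×0.17 = -0.01080.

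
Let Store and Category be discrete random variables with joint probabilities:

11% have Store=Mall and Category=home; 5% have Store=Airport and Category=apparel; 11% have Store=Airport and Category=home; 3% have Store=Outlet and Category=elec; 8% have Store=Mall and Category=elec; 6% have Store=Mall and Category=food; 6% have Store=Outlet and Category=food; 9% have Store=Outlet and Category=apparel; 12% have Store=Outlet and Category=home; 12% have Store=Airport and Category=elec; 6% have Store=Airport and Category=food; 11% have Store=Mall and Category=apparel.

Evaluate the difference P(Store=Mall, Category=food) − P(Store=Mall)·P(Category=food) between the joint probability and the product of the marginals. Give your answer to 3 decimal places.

-0.005

P(Store=Mall) = 0.06 + 0.11 + 0.08 + 0.11 = 0.36.
P(Category=food) = 0.06 + 0.06 + 0.06 = 0.18.
P(Store=Mall, Category=food) − P(Store=Mall)P(Category=food) = 0.06 − 0.36×0.18 = -0.005.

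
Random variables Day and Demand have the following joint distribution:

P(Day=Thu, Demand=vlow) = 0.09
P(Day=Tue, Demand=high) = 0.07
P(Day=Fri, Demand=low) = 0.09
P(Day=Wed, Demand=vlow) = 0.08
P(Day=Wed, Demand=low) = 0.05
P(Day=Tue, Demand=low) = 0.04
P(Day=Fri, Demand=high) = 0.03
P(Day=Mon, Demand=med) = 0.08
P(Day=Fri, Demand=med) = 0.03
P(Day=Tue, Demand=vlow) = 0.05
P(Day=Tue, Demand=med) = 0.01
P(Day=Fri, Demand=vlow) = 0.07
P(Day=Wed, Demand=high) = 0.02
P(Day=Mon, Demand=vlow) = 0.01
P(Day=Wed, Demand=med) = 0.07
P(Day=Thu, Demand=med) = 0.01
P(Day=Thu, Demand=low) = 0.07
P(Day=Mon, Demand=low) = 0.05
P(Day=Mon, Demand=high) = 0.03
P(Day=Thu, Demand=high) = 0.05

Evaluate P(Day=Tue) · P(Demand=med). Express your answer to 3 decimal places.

P(Day=Tue) = 0.05 + 0.04 + 0.01 + 0.07 = 0.17.
P(Demand=med) = 0.08 + 0.01 + 0.07 + 0.01 + 0.03 = 0.20.
Product: 0.17 × 0.20 = 0.034.

0.034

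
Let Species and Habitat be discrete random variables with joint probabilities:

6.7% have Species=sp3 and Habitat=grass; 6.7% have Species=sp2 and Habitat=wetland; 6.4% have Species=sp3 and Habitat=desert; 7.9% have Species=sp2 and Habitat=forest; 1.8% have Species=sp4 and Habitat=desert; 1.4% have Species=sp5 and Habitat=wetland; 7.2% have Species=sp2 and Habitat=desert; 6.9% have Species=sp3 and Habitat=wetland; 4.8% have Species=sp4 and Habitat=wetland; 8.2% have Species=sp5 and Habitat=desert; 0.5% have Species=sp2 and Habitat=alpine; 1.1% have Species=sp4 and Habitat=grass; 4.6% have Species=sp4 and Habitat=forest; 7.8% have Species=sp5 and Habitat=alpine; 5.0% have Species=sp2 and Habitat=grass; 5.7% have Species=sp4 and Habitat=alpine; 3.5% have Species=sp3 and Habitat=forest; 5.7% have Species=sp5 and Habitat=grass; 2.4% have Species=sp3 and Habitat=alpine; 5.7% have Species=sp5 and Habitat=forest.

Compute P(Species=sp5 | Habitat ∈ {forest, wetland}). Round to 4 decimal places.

P(Habitat=forest) = 0.079 + 0.035 + 0.046 + 0.057 = 0.217.
P(Habitat=wetland) = 0.067 + 0.069 + 0.048 + 0.014 = 0.198.
P(Habitat ∈ {forest, wetland}) = 0.217 + 0.198 = 0.415; P(Species=sp5, Habitat ∈ {forest, wetland}) = 0.057 + 0.014 = 0.071.
P(Species=sp5 | Habitat ∈ {forest, wetland}) = 0.071/0.415 = 0.1711.

0.1711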